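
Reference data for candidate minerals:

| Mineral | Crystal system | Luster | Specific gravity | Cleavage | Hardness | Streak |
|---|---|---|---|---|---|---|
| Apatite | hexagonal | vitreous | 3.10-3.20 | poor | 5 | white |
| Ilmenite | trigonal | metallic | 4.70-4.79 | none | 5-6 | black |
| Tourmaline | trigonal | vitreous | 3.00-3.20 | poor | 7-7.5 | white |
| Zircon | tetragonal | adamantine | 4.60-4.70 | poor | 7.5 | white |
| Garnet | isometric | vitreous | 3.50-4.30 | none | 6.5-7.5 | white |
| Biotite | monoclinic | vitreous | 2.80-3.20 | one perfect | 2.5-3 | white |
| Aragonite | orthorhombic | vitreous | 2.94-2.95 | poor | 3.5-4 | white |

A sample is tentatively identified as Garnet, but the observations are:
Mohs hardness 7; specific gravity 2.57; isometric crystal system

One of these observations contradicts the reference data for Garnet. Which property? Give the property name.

specific gravity

Mohs hardness 7: Garnet has hardness 6.5-7.5 — matches.
Specific gravity 2.57: Garnet has SG 3.50-4.30 — inconsistent.
Isometric crystal system: Garnet has isometric system — matches.
The specific gravity is the one property that does not fit.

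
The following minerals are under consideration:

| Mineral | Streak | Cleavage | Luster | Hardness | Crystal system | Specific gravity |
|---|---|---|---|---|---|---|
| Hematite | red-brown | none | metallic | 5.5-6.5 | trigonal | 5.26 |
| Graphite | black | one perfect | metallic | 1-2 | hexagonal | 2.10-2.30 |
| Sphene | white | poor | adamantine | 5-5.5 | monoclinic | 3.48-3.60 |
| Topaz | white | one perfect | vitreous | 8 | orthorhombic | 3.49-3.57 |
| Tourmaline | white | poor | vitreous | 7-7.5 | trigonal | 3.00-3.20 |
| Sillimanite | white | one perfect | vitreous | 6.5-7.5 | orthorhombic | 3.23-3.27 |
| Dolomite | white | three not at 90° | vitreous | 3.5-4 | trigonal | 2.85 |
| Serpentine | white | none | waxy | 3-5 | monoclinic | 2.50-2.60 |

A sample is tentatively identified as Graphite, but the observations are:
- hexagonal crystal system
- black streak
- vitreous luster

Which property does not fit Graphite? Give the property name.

Hexagonal crystal system: Graphite has hexagonal system — within range.
Black streak: Graphite has black streak — within range.
Vitreous luster: Graphite has metallic luster — does not match.
The luster is the one property that does not fit.

luster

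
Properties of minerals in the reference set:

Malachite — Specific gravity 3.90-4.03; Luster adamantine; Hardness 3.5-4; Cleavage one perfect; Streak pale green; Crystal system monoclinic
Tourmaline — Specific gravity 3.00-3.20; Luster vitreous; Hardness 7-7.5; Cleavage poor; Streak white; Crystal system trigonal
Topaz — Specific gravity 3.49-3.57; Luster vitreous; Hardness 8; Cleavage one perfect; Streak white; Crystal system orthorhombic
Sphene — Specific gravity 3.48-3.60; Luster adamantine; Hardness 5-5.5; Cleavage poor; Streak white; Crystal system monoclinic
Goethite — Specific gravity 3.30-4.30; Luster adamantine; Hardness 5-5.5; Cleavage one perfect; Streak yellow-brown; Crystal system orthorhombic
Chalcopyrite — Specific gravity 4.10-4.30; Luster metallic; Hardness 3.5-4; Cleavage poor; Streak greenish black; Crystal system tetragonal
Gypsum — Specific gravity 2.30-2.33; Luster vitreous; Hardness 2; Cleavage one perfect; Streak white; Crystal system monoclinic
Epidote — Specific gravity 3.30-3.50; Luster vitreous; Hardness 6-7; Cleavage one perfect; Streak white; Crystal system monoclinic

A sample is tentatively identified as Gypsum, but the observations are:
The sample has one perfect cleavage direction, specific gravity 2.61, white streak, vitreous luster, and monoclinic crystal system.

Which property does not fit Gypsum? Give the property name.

One perfect cleavage direction: Gypsum has cleavage one perfect — within range.
Specific gravity 2.61: Gypsum has SG 2.30-2.33 — inconsistent.
White streak: Gypsum has white streak — within range.
Vitreous luster: Gypsum has vitreous luster — within range.
Monoclinic crystal system: Gypsum has monoclinic system — within range.
The specific gravity is the one property that does not fit.

specific gravity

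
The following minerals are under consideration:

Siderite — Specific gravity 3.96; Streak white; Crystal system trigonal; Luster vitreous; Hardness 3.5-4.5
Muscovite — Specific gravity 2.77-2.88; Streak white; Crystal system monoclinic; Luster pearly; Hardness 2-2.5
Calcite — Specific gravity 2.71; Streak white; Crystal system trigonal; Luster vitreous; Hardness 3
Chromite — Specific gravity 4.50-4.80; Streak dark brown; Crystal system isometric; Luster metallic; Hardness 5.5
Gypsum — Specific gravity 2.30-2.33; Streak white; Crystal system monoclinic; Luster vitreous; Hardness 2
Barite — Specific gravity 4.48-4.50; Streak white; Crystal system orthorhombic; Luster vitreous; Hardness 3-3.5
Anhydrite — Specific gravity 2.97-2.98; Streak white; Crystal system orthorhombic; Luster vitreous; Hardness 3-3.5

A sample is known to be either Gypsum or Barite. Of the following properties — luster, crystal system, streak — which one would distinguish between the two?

Luster: both vitreous — shared.
Crystal system: Gypsum monoclinic, Barite orthorhombic — distinct.
Streak: both white — shared.
Only crystal system differs between Gypsum and Barite among the listed tests.

crystal system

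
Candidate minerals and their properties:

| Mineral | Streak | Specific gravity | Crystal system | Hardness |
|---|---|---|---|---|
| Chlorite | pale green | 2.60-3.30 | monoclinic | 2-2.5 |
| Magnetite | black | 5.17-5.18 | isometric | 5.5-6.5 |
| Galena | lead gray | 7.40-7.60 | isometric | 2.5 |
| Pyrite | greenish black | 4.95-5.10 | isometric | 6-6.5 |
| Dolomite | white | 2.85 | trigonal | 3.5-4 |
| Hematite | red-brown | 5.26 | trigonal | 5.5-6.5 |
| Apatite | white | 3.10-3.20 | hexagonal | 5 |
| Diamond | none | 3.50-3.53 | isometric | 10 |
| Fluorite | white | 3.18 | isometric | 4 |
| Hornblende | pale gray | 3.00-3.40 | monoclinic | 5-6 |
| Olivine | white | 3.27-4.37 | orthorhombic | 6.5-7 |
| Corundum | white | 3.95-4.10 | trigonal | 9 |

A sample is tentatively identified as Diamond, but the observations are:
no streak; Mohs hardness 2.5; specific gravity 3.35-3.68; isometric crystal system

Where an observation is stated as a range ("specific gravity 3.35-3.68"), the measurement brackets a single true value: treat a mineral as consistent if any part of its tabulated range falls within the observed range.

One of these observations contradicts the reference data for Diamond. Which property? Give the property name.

No streak: Diamond has no streak — agrees.
Mohs hardness 2.5: Diamond has hardness 10 — outside the reference range.
Specific gravity 3.35-3.68: Diamond has SG 3.50-3.53 — agrees.
Isometric crystal system: Diamond has isometric system — agrees.
Only the hardness is inconsistent.

hardness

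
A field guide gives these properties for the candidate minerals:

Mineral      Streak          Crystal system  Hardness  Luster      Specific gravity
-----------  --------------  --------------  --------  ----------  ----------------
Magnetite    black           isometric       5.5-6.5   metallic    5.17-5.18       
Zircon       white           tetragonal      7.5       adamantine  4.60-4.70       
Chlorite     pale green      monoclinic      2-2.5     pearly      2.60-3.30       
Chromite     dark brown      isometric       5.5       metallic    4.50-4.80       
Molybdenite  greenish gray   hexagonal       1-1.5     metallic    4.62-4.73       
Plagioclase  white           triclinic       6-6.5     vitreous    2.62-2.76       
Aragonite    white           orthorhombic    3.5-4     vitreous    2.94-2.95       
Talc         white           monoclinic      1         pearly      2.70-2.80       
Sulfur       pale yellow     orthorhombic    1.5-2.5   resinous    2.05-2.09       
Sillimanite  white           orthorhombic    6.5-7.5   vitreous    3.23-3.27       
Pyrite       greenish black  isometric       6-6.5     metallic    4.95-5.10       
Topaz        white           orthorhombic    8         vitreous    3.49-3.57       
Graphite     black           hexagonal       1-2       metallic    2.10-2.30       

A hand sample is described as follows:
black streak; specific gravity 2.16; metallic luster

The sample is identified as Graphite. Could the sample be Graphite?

Yes

Black streak — is consistent with Graphite (black streak).
Specific gravity 2.16 — is consistent with Graphite (SG 2.10-2.30).
Metallic luster — is consistent with Graphite (metallic luster).
All observations are consistent with the tabulated values for Graphite.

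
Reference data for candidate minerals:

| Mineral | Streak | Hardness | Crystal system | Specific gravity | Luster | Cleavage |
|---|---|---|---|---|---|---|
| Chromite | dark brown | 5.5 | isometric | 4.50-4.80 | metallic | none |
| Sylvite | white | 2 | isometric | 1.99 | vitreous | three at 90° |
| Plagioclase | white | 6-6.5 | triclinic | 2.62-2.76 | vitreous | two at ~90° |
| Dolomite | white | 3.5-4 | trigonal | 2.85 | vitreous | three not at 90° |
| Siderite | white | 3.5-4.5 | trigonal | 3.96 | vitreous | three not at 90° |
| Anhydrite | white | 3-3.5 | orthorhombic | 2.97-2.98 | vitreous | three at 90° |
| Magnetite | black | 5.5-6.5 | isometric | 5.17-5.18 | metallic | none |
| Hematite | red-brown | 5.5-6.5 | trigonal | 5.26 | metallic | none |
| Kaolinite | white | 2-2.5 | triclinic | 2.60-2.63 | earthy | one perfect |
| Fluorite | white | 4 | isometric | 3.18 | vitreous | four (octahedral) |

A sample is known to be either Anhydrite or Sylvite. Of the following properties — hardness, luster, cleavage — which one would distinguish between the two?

Hardness: Anhydrite 3-3.5, Sylvite 2 — distinct.
Luster: both vitreous — no difference.
Cleavage: both three at 90° — no difference.
Hardness is the diagnostic property here.

hardness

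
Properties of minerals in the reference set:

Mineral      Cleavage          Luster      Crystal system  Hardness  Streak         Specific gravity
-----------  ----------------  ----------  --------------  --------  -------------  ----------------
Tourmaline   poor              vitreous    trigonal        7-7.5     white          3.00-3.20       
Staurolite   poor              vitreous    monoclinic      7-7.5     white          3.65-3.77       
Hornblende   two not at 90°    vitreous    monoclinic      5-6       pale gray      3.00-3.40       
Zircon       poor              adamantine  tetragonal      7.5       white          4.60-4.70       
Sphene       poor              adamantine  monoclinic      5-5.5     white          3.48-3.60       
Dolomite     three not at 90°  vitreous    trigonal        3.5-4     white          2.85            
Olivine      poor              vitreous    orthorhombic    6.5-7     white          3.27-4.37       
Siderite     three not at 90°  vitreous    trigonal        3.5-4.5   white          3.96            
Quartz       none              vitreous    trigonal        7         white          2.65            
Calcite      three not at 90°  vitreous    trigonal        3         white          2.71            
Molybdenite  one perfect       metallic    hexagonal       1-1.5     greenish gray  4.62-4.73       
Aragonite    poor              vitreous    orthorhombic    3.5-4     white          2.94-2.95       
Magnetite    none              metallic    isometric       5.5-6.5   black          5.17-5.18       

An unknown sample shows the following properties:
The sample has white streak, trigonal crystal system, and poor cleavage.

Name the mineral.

Tourmaline

White streak is inconsistent with Hornblende, Molybdenite, Magnetite.
Trigonal crystal system is inconsistent with Staurolite, Zircon, Sphene, Olivine, Aragonite.
Poor cleavage — only Tourmaline remains.
Only Tourmaline satisfies all observations.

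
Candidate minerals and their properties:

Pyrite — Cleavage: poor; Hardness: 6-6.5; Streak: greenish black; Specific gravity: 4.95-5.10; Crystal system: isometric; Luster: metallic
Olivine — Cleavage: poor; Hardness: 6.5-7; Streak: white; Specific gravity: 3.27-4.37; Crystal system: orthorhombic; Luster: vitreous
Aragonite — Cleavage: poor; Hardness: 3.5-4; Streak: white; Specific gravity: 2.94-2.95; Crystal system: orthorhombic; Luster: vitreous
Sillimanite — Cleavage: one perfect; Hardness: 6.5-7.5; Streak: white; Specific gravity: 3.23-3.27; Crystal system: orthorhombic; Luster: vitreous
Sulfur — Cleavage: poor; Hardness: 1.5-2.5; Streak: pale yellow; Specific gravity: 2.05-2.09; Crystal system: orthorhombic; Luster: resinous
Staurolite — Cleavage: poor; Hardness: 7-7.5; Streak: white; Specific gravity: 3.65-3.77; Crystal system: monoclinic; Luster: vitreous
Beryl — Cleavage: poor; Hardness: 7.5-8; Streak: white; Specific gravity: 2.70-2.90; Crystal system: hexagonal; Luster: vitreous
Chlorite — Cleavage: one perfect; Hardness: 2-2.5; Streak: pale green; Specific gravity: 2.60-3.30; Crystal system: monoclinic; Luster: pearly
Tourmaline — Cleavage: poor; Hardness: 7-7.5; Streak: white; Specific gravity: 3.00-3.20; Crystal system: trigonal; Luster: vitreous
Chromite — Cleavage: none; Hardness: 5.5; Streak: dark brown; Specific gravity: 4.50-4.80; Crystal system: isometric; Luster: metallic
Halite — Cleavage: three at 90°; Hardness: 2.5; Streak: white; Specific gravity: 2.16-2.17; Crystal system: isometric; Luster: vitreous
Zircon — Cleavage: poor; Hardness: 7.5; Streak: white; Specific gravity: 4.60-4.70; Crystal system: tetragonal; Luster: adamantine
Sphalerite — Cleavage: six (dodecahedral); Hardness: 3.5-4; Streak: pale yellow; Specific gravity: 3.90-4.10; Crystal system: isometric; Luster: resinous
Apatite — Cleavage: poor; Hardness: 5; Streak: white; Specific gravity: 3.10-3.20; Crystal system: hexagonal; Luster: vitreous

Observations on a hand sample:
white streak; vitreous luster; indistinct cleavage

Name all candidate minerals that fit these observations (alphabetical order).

White streak rules out Pyrite, Sulfur, Chlorite, Chromite, Sphalerite.
Vitreous luster rules out Zircon.
Indistinct cleavage is inconsistent with Sillimanite, Halite.
Consistent with every observation: Apatite, Aragonite, Beryl, Olivine, Staurolite, Tourmaline.

Apatite, Aragonite, Beryl, Olivine, Staurolite, Tourmaline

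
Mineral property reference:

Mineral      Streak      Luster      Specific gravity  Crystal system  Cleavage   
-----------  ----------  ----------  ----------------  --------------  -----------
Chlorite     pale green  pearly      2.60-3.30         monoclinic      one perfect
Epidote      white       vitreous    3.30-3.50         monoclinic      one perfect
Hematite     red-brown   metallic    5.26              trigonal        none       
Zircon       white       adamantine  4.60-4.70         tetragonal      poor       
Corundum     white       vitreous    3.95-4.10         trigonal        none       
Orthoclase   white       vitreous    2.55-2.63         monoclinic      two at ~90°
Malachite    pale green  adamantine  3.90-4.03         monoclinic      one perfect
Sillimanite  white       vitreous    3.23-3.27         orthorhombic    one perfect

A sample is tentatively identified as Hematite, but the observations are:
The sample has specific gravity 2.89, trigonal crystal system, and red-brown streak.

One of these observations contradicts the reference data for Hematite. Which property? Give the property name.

Specific gravity 2.89: Hematite has SG 5.26 — inconsistent.
Trigonal crystal system: Hematite has trigonal system — consistent.
Red-brown streak: Hematite has red-brown streak — consistent.
Only the specific gravity is inconsistent.

specific gravity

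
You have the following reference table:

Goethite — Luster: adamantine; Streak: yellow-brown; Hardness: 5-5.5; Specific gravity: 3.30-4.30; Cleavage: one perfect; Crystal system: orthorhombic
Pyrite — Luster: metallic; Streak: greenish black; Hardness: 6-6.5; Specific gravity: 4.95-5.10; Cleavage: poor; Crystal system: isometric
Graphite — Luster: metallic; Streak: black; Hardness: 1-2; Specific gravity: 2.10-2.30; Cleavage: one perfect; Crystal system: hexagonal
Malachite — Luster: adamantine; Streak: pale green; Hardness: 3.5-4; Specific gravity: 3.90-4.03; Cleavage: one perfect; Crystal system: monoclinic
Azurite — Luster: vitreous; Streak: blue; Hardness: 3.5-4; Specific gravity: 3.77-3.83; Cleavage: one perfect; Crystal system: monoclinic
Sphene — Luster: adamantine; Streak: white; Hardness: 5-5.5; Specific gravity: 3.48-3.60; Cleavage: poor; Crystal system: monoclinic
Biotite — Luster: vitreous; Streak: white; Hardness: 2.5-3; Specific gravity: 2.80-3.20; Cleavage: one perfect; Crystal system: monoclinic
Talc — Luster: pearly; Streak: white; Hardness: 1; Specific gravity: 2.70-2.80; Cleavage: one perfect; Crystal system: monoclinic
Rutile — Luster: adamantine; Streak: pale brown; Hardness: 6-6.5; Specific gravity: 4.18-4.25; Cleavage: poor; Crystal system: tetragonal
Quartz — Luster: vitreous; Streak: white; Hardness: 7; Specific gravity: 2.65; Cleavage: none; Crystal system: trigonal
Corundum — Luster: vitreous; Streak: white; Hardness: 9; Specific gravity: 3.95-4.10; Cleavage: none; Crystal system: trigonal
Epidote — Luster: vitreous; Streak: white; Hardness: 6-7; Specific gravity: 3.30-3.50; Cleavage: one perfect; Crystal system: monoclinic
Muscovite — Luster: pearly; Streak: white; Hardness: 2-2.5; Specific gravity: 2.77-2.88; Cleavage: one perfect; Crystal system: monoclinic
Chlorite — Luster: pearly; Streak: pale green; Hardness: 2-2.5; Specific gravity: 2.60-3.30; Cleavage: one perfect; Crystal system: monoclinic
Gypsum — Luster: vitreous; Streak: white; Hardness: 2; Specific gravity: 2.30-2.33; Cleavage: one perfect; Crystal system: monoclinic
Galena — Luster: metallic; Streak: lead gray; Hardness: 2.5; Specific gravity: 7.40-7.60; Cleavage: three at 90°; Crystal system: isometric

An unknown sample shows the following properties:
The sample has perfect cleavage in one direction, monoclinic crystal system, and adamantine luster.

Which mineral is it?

Perfect cleavage in one direction excludes Pyrite, Sphene, Rutile, Quartz, Corundum, Galena.
Monoclinic crystal system is inconsistent with Goethite, Graphite.
Adamantine luster: Malachite remains.
The only mineral consistent with every observation is Malachite.

Malachite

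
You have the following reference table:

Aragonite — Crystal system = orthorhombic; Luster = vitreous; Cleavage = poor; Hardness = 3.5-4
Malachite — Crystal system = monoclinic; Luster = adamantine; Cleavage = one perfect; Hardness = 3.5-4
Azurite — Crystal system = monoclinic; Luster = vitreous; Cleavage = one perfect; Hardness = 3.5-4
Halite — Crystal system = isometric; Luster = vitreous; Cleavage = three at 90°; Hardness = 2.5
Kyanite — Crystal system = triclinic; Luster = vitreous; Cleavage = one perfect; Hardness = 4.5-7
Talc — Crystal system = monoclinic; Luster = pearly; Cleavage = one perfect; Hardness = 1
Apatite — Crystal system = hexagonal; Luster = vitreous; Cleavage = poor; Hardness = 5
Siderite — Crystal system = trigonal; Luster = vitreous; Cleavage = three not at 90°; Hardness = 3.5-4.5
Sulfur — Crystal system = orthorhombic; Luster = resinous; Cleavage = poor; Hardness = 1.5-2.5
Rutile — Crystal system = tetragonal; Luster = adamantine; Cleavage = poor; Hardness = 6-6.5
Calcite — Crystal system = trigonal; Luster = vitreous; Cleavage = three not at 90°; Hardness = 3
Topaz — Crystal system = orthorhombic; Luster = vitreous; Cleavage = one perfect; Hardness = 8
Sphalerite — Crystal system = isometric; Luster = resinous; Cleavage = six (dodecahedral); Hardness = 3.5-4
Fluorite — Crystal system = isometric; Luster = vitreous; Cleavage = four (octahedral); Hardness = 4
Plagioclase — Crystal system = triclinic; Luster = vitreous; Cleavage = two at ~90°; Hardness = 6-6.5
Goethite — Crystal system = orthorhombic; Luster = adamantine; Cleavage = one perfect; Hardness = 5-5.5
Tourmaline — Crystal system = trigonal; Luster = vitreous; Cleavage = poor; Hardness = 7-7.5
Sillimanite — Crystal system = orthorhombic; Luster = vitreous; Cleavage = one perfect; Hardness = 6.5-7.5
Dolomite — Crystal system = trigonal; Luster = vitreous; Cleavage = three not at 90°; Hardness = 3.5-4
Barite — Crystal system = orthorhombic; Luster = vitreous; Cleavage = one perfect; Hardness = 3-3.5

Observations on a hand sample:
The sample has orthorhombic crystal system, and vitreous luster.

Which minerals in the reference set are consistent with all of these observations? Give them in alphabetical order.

Aragonite, Barite, Sillimanite, Topaz

Orthorhombic crystal system: only Aragonite, Sulfur, Topaz, Goethite, Sillimanite, Barite remain.
Vitreous luster excludes Sulfur, Goethite.
Remaining candidates: Aragonite, Barite, Sillimanite, Topaz.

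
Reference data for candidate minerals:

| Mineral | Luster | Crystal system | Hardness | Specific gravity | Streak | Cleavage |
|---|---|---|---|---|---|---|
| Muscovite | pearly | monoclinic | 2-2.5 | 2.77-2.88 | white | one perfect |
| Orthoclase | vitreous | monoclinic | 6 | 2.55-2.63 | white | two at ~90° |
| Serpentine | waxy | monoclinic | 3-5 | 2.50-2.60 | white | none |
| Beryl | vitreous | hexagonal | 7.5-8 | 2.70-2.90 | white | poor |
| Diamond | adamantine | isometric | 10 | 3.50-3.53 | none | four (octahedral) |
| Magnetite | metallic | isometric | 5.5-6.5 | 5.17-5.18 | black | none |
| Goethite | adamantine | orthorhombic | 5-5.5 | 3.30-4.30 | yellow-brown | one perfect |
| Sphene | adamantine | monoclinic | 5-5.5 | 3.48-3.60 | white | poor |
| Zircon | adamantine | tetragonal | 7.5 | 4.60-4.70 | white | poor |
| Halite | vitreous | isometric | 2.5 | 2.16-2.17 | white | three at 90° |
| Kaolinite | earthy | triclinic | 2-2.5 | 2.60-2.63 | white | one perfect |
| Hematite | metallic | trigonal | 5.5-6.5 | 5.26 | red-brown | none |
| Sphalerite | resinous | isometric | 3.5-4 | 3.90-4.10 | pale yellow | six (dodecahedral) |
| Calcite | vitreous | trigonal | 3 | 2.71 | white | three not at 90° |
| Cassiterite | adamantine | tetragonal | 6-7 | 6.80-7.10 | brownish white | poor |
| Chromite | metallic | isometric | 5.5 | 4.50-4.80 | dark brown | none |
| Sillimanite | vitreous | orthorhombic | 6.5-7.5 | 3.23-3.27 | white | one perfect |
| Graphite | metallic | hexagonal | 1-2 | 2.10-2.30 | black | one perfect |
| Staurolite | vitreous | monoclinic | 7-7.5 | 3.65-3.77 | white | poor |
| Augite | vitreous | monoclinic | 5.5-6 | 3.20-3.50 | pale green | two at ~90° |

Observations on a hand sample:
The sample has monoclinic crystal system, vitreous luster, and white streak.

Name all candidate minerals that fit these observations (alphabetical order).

Monoclinic crystal system — narrows the field to Muscovite, Orthoclase, Serpentine, Sphene, Staurolite, Augite.
Vitreous luster rules out Muscovite, Serpentine, Sphene.
White streak eliminates Augite.
Consistent with every observation: Orthoclase, Staurolite.

Orthoclase, Staurolite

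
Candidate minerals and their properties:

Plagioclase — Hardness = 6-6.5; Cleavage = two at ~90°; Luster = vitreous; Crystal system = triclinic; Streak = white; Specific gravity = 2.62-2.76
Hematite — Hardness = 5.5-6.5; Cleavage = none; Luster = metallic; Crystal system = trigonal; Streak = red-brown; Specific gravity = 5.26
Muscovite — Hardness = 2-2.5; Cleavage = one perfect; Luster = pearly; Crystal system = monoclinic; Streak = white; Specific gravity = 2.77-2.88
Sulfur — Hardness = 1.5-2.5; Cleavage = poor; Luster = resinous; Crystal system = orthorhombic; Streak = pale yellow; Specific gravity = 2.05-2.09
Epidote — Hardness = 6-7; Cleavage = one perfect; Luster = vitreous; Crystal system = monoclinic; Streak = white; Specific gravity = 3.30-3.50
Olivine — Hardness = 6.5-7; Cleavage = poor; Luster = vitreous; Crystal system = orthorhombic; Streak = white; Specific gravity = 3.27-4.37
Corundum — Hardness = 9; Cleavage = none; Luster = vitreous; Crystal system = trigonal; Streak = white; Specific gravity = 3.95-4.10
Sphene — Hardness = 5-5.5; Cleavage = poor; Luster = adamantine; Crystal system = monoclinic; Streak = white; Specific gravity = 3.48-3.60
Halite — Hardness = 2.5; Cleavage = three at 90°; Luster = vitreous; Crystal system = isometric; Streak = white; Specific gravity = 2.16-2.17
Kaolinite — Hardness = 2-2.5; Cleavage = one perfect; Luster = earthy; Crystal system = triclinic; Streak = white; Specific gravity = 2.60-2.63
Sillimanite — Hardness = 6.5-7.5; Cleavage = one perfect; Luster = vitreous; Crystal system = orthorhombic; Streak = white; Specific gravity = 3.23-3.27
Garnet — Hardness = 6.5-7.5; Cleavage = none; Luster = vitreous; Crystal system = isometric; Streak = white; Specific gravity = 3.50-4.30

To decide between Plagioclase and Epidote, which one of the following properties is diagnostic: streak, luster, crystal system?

Streak: both white — no difference.
Luster: both vitreous — no difference.
Crystal system: Plagioclase triclinic, Epidote monoclinic — these differ.
Crystal system is the diagnostic property here.

crystal system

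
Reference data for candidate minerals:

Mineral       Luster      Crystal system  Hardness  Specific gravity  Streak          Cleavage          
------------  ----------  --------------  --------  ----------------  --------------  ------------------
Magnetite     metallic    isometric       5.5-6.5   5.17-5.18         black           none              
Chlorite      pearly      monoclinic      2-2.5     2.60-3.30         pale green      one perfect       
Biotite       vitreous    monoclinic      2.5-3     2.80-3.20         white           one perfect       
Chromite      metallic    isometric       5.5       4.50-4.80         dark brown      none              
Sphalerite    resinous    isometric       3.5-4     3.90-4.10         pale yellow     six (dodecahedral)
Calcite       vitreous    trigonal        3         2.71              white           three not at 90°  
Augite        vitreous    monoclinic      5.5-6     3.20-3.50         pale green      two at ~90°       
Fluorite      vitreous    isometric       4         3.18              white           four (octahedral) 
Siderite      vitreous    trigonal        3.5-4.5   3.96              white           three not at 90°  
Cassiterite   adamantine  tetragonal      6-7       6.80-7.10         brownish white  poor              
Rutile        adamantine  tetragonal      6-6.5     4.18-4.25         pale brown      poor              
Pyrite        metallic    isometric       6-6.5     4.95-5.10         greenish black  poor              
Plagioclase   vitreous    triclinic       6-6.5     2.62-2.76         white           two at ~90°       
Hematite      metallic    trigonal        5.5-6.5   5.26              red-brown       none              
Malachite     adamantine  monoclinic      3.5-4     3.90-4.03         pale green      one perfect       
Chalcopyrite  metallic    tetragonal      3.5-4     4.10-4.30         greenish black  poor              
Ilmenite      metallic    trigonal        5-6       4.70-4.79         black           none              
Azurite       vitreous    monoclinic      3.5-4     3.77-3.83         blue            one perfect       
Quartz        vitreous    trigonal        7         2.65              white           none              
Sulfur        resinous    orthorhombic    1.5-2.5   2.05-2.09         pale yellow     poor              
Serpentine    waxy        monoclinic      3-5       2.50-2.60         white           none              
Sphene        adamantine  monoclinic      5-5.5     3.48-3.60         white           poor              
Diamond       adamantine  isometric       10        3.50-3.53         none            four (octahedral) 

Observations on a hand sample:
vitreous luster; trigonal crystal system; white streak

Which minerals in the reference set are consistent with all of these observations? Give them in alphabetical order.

Vitreous luster — only Biotite, Calcite, Augite, Fluorite, Siderite, Plagioclase, Azurite, Quartz remain.
Trigonal crystal system — only Calcite, Siderite, Quartz remain.
White streak — every remaining candidate is consistent.
The minerals that satisfy all observations are Calcite, Quartz, Siderite.

Calcite, Quartz, Siderite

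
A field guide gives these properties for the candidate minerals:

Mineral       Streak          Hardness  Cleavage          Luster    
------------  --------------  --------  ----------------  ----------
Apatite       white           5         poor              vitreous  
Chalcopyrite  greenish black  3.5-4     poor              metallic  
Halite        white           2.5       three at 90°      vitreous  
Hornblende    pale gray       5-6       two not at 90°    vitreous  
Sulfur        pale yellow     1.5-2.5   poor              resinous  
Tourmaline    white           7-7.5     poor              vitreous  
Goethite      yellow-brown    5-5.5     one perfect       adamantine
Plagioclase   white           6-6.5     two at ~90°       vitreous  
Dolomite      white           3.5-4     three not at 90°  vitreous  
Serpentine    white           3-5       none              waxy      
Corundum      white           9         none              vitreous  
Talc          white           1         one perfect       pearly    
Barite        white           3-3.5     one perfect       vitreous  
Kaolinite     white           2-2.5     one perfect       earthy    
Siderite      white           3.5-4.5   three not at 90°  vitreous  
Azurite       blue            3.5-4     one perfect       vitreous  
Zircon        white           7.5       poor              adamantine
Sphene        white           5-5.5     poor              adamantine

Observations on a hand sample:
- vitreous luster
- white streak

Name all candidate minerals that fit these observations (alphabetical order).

Apatite, Barite, Corundum, Dolomite, Halite, Plagioclase, Siderite, Tourmaline

Vitreous luster: narrows the field to Apatite, Halite, Hornblende, Tourmaline, Plagioclase, Dolomite, Corundum, Barite, Siderite, Azurite.
White streak rules out Hornblende, Azurite.
The minerals that satisfy all observations are Apatite, Barite, Corundum, Dolomite, Halite, Plagioclase, Siderite, Tourmaline.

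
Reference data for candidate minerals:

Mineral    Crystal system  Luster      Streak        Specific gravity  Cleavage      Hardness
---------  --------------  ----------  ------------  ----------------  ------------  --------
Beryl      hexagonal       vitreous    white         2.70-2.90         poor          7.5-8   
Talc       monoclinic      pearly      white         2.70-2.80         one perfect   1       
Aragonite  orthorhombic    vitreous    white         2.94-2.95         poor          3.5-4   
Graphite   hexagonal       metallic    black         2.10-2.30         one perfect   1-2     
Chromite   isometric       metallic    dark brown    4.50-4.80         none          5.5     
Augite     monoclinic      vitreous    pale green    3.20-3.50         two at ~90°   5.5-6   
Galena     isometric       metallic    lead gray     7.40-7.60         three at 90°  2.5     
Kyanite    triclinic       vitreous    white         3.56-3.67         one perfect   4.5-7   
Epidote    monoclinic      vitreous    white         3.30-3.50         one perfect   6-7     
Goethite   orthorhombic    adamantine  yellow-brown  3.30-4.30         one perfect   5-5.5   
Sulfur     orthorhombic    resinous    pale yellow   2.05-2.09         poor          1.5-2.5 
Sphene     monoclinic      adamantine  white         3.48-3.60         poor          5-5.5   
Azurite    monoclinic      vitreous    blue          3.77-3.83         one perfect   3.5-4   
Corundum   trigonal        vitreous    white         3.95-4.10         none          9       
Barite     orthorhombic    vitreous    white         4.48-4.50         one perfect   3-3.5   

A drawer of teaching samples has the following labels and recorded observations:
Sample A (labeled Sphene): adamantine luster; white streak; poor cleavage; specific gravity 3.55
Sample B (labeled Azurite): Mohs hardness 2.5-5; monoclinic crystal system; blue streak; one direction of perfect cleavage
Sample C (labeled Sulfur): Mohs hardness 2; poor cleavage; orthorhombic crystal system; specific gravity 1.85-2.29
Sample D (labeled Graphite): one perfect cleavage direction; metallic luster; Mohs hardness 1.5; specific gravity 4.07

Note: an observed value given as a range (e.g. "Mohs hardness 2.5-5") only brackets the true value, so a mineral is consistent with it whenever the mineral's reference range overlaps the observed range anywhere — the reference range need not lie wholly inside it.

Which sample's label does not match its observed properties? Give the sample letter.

D

Sample A: every observation is compatible with the reference values for Sphene.
Sample B: every observation is compatible with the reference values for Azurite.
Sample C: every observation is compatible with the reference values for Sulfur.
Sample D: specific gravity 4.07 is outside the reference for Graphite (SG 2.10-2.30) — mislabeled.
The mislabeled specimen is D.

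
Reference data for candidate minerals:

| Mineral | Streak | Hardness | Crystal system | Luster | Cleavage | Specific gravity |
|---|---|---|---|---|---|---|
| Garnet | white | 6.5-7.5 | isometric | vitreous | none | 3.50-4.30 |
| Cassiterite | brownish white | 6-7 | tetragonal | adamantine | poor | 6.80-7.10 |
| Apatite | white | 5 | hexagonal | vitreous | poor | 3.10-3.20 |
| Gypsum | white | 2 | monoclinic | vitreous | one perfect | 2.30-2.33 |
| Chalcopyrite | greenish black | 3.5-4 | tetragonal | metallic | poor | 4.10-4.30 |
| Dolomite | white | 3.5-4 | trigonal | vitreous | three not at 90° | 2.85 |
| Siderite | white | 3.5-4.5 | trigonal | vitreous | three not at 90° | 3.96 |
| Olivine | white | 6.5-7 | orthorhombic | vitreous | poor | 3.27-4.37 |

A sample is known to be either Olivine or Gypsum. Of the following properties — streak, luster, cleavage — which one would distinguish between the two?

Streak: both white — shared.
Luster: both vitreous — shared.
Cleavage: Olivine poor, Gypsum one perfect — different.
Only cleavage differs between Olivine and Gypsum among the listed tests.

cleavage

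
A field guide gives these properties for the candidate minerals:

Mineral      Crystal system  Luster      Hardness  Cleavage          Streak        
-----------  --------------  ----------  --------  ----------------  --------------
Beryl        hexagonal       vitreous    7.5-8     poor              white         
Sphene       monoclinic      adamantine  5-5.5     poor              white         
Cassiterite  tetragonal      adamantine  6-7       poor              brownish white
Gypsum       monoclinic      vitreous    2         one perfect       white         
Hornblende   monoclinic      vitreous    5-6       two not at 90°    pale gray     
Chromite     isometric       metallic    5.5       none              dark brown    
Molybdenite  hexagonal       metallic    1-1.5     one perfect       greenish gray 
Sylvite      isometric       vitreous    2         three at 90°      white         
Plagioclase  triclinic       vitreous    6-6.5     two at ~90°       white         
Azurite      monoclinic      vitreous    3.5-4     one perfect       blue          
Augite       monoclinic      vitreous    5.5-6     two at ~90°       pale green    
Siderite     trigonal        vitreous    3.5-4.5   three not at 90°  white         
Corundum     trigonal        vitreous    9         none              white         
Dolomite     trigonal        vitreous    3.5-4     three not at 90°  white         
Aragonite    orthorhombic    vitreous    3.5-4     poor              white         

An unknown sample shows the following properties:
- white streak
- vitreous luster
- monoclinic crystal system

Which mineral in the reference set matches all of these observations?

Gypsum

White streak excludes Cassiterite, Hornblende, Chromite, Molybdenite, Azurite, Augite.
Vitreous luster eliminates Sphene.
Monoclinic crystal system — leaves Gypsum.
Gypsum is the sole remaining match.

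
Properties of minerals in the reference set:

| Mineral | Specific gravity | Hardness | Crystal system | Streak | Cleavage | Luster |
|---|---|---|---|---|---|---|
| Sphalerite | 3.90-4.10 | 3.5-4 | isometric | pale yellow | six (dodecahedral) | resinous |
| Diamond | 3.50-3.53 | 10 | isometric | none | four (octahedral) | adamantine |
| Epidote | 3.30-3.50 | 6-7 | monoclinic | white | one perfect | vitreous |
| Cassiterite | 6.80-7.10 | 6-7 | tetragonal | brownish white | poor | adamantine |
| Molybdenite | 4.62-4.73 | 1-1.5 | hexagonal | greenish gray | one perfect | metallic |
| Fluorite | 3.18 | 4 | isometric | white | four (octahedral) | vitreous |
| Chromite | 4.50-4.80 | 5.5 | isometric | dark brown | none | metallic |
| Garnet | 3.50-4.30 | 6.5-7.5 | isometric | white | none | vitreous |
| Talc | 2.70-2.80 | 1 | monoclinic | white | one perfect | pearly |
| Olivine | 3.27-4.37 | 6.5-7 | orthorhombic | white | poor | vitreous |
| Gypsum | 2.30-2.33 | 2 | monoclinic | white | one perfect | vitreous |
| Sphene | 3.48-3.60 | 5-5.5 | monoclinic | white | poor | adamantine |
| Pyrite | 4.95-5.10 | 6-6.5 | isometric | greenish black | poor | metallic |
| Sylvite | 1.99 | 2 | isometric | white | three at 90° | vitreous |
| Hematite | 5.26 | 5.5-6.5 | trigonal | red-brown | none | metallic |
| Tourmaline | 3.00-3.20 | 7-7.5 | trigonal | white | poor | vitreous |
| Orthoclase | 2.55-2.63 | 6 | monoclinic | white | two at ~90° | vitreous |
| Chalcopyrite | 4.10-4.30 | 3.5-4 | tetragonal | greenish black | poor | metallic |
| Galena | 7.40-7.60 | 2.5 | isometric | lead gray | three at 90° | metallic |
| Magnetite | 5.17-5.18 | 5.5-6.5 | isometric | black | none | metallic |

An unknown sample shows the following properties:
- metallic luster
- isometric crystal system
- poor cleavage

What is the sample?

Pyrite

Metallic luster: leaves Molybdenite, Chromite, Pyrite, Hematite, Chalcopyrite, Galena, Magnetite.
Isometric crystal system is inconsistent with Molybdenite, Hematite, Chalcopyrite.
Poor cleavage: Pyrite remains.
Pyrite is the sole remaining match.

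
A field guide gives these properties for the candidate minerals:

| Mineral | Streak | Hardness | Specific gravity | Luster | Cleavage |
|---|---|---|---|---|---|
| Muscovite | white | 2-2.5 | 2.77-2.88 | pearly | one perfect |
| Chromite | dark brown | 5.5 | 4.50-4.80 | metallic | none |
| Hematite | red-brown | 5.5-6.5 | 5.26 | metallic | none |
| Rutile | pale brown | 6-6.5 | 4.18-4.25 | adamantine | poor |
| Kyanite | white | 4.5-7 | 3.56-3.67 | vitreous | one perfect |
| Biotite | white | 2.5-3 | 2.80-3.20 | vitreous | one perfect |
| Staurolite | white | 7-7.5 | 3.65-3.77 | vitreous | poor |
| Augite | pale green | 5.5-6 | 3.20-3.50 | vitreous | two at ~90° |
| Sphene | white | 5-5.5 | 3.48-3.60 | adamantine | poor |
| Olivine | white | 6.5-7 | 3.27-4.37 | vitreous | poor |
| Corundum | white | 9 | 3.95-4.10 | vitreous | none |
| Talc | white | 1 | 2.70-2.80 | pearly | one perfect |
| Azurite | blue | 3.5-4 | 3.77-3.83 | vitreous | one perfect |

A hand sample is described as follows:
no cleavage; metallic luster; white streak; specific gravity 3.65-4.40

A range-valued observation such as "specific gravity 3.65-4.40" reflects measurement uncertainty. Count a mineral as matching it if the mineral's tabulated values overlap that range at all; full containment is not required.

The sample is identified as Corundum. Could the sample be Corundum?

No cleavage — fits Corundum (cleavage none).
Metallic luster — Corundum has vitreous luster; a mismatch.
White streak — fits Corundum (white streak).
Specific gravity 3.65-4.40 — fits Corundum (SG 3.95-4.10).
Corundum is excluded by the luster.

Inconsistent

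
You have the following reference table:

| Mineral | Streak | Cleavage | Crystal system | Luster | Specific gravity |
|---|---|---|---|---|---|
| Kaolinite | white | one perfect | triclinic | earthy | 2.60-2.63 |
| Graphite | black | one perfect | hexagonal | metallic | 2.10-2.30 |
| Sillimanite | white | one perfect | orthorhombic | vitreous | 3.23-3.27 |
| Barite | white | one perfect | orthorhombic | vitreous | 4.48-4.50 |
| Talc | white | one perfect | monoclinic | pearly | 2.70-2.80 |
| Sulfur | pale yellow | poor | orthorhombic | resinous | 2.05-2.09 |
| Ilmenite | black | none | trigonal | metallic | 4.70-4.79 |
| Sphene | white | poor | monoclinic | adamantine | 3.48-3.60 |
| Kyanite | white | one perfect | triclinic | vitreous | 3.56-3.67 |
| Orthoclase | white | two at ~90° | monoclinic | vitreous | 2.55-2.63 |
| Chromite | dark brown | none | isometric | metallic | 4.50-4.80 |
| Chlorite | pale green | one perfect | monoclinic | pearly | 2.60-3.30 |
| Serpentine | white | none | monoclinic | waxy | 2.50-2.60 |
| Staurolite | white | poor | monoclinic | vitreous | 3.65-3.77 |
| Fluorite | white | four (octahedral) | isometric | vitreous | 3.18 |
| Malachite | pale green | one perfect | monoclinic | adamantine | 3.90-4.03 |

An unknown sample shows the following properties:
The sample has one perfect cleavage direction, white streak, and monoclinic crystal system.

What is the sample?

One perfect cleavage direction — leaves Kaolinite, Graphite, Sillimanite, Barite, Talc, Kyanite, Chlorite, Malachite.
White streak excludes Graphite, Chlorite, Malachite.
Monoclinic crystal system — only Talc remains.
Talc is the sole remaining match.

Talc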